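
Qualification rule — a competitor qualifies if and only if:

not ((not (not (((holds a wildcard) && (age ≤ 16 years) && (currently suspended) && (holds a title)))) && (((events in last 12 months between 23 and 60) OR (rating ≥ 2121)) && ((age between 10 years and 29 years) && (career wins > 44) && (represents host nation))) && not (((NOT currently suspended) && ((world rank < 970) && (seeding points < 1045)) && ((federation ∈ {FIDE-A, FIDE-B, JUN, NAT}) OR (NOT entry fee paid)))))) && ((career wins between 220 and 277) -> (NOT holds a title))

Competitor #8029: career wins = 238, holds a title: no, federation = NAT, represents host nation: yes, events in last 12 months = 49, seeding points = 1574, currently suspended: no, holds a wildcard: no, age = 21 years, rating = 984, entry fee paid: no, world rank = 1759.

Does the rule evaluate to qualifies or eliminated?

Qualifies

Atomic conditions:
  holds a wildcard: no → false
  age ≤ 16 years: 21 ≤ 16 is false
  currently suspended: no → false
  holds a title: no → false
  events in last 12 months between 23 and 60: 49 in [23, 60] is true
  rating ≥ 2121: 984 ≥ 2121 is false
  age between 10 years and 29 years: 21 in [10, 29] is true
  career wins > 44: 238 > 44 is true
  represents host nation: yes → true
  NOT currently suspended: no → true
  world rank < 970: 1759 < 970 is false
  seeding points < 1045: 1574 < 1045 is false
  federation ∈ {FIDE-A, FIDE-B, JUN, NAT}: NAT is in the set → true
  NOT entry fee paid: no → true
  career wins between 220 and 277: 238 in [220, 277] is true
  NOT holds a title: no → true
Combine:
[1.1.1.1.1] false AND false AND false AND false = false
[1.1.1.1] NOT false = true
[1.1.1] NOT true = false
[1.1.2.1] true OR false = true
[1.1.2.2] true AND true AND true = true
[1.1.2] true AND true = true
[1.1.3.1.2] false AND false = false
[1.1.3.1.3] true OR true = true
[1.1.3.1] true AND false AND true = false
[1.1.3] NOT false = true
[1.1] false AND true AND true = false
[1] NOT false = true
[2] true → true = true
[root] true AND true = true
Overall: true → qualifies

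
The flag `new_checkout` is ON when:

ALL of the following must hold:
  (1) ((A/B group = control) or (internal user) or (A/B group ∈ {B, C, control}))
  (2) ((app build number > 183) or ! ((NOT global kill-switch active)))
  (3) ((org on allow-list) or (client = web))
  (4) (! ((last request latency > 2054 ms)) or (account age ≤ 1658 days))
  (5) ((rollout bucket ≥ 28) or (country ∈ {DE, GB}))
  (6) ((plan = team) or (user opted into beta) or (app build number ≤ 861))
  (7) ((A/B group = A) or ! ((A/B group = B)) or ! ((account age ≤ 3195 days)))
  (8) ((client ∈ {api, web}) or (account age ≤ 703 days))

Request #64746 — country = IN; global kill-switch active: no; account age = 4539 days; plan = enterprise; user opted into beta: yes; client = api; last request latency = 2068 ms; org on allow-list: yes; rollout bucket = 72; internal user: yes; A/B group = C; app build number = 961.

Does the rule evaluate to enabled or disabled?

Disabled

Atomic conditions:
  A/B group = control: C == control is false
  internal user: yes → true
  A/B group ∈ {B, C, control}: C is in the set → true
  app build number > 183: 961 > 183 is true
  NOT global kill-switch active: no → true
  org on allow-list: yes → true
  client = web: api == web is false
  last request latency > 2054 ms: 2068 > 2054 is true
  account age ≤ 1658 days: 4539 ≤ 1658 is false
  rollout bucket ≥ 28: 72 ≥ 28 is true
  country ∈ {DE, GB}: IN is not in the set → false
  plan = team: enterprise == team is false
  user opted into beta: yes → true
  app build number ≤ 861: 961 ≤ 861 is false
  A/B group = A: C == A is false
  A/B group = B: C == B is false
  account age ≤ 3195 days: 4539 ≤ 3195 is false
  client ∈ {api, web}: api is in the set → true
  account age ≤ 703 days: 4539 ≤ 703 is false
Combine:
[1] false OR true OR true = true
[2.2] NOT true = false
[2] true OR false = true
[3] true OR false = true
[4.1] NOT true = false
[4] false OR false = false
[5] true OR false = true
[6] false OR true OR false = true
[7.2] NOT false = true
[7.3] NOT false = true
[7] false OR true OR true = true
[8] true OR false = true
[root] true AND true AND true AND false AND true AND true AND true AND true = false
Overall: false → disabled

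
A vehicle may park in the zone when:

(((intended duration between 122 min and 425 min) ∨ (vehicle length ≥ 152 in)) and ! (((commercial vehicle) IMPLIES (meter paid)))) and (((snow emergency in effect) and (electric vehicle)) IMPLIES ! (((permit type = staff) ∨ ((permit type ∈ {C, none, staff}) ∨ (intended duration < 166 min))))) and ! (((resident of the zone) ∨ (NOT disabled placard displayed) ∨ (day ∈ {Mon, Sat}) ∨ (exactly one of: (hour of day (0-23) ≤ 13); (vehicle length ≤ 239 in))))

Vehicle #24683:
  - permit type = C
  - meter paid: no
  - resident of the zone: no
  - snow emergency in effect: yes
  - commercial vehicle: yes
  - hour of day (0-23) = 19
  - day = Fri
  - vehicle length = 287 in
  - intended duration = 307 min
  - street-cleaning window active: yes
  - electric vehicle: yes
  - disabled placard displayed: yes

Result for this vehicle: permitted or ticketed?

Ticketed

Atomic conditions:
  intended duration between 122 min and 425 min: 307 in [122, 425] is true
  vehicle length ≥ 152 in: 287 ≥ 152 is true
  commercial vehicle: yes → true
  meter paid: no → false
  snow emergency in effect: yes → true
  electric vehicle: yes → true
  permit type = staff: C == staff is false
  permit type ∈ {C, none, staff}: C is in the set → true
  intended duration < 166 min: 307 < 166 is false
  resident of the zone: no → false
  NOT disabled placard displayed: yes → false
  day ∈ {Mon, Sat}: Fri is not in the set → false
  hour of day (0-23) ≤ 13: 19 ≤ 13 is false
  vehicle length ≤ 239 in: 287 ≤ 239 is false
Combine:
[1.1] true OR true = true
[1.2.1] true → false = false
[1.2] NOT false = true
[1] true AND true = true
[2.1] true AND true = true
[2.2.1.2] true OR false = true
[2.2.1] false OR true = true
[2.2] NOT true = false
[2] true → false = false
[3.1.4] exactly-one(false, false) = false
[3.1] false OR false OR false OR false = false
[3] NOT false = true
[root] true AND false AND true = false
Overall: false → ticketed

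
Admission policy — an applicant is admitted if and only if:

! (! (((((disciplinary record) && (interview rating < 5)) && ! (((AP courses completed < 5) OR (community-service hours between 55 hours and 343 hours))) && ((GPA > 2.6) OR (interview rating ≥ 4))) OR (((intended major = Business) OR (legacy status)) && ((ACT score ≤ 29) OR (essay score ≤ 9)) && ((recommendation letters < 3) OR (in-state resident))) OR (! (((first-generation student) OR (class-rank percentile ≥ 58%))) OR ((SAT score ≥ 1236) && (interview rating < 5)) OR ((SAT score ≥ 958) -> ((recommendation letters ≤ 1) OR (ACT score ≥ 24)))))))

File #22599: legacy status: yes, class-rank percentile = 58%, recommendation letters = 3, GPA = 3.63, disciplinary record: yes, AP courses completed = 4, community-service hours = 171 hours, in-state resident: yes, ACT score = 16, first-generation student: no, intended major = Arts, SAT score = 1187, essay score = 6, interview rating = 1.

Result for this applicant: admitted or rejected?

Admitted

Atomic conditions:
  disciplinary record: yes → true
  interview rating < 5: 1 < 5 is true
  AP courses completed < 5: 4 < 5 is true
  community-service hours between 55 hours and 343 hours: 171 in [55, 343] is true
  GPA > 2.6: 3.63 > 2.6 is true
  interview rating ≥ 4: 1 ≥ 4 is false
  intended major = Business: Arts == Business is false
  legacy status: yes → true
  ACT score ≤ 29: 16 ≤ 29 is true
  essay score ≤ 9: 6 ≤ 9 is true
  recommendation letters < 3: 3 < 3 is false
  in-state resident: yes → true
  first-generation student: no → false
  class-rank percentile ≥ 58%: 58 ≥ 58 is true
  SAT score ≥ 1236: 1187 ≥ 1236 is false
  SAT score ≥ 958: 1187 ≥ 958 is true
  recommendation letters ≤ 1: 3 ≤ 1 is false
  ACT score ≥ 24: 16 ≥ 24 is false
Combine:
[1.1.1.1] true AND true = true
[1.1.1.2.1] true OR true = true
[1.1.1.2] NOT true = false
[1.1.1.3] true OR false = true
[1.1.1] true AND false AND true = false
[1.1.2.1] false OR true = true
[1.1.2.2] true OR true = true
[1.1.2.3] false OR true = true
[1.1.2] true AND true AND true = true
[1.1.3.1.1] false OR true = true
[1.1.3.1] NOT true = false
[1.1.3.2] false AND true = false
[1.1.3.3.2] false OR false = false
[1.1.3.3] true → false = false
[1.1.3] false OR false OR false = false
[1.1] false OR true OR false = true
[1] NOT true = false
[root] NOT false = true
Overall: true → admitted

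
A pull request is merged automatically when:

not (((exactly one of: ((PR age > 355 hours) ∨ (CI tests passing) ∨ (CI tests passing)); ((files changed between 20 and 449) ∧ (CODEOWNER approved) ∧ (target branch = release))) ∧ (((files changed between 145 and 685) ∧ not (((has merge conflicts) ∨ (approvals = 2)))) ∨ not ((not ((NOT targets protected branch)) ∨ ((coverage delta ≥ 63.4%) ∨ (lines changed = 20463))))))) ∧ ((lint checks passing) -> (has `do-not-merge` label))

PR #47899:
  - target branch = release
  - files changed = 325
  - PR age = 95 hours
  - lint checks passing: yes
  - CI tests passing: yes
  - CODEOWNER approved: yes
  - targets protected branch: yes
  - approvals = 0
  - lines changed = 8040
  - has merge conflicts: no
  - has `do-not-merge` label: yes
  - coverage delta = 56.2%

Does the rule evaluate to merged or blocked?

Atomic conditions:
  PR age > 355 hours: 95 > 355 is false
  CI tests passing: yes → true
  files changed between 20 and 449: 325 in [20, 449] is true
  CODEOWNER approved: yes → true
  target branch = release: release == release is true
  files changed between 145 and 685: 325 in [145, 685] is true
  has merge conflicts: no → false
  approvals = 2: 0 == 2 is false
  NOT targets protected branch: yes → false
  coverage delta ≥ 63.4%: 56.2 ≥ 63.4 is false
  lines changed = 20463: 8040 == 20463 is false
  lint checks passing: yes → true
  has `do-not-merge` label: yes → true
Combine:
[1.1.1.1] false OR true OR true = true
[1.1.1.2] true AND true AND true = true
[1.1.1] exactly-one(true, true) = false
[1.1.2.1.2.1] false OR false = false
[1.1.2.1.2] NOT false = true
[1.1.2.1] true AND true = true
[1.1.2.2.1.1] NOT false = true
[1.1.2.2.1.2] false OR false = false
[1.1.2.2.1] true OR false = true
[1.1.2.2] NOT true = false
[1.1.2] true OR false = true
[1.1] false AND true = false
[1] NOT false = true
[2] true → true = true
[root] true AND true = true
Overall: true → merged

Merged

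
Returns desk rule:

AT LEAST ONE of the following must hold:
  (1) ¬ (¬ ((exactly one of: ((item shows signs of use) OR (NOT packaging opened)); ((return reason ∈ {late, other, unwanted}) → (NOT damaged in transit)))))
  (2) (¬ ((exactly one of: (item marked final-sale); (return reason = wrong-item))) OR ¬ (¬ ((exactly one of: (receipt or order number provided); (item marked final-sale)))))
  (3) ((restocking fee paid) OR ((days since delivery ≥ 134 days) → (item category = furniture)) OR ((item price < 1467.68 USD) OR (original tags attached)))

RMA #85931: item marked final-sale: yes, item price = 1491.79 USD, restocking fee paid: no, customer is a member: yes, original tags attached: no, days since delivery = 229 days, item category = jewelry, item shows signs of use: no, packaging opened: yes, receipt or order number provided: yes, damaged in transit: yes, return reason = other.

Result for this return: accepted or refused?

Refused

Atomic conditions:
  item shows signs of use: no → false
  NOT packaging opened: yes → false
  return reason ∈ {late, other, unwanted}: other is in the set → true
  NOT damaged in transit: yes → false
  item marked final-sale: yes → true
  return reason = wrong-item: other == wrong-item is false
  receipt or order number provided: yes → true
  restocking fee paid: no → false
  days since delivery ≥ 134 days: 229 ≥ 134 is true
  item category = furniture: jewelry == furniture is false
  item price < 1467.68 USD: 1491.79 < 1467.68 is false
  original tags attached: no → false
Combine:
[1.1.1.1] false OR false = false
[1.1.1.2] true → false = false
[1.1.1] exactly-one(false, false) = false
[1.1] NOT false = true
[1] NOT true = false
[2.1.1] exactly-one(true, false) = true
[2.1] NOT true = false
[2.2.1.1] exactly-one(true, true) = false
[2.2.1] NOT false = true
[2.2] NOT true = false
[2] false OR false = false
[3.2] true → false = false
[3.3] false OR false = false
[3] false OR false OR false = false
[root] false OR false OR false = false
Overall: false → refused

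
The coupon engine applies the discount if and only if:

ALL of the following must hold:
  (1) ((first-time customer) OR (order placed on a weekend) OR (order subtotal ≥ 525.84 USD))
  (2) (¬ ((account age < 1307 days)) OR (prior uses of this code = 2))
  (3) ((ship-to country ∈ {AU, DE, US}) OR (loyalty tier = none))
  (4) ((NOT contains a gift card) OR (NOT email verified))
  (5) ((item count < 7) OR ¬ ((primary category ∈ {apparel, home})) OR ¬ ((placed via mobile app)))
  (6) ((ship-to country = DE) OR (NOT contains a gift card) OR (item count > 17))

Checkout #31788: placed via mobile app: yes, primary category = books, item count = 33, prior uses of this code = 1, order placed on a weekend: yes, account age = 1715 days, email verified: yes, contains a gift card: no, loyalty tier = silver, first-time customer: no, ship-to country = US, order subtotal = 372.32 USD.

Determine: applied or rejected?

Applied

Atomic conditions:
  first-time customer: no → false
  order placed on a weekend: yes → true
  order subtotal ≥ 525.84 USD: 372.32 ≥ 525.84 is false
  account age < 1307 days: 1715 < 1307 is false
  prior uses of this code = 2: 1 == 2 is false
  ship-to country ∈ {AU, DE, US}: US is in the set → true
  loyalty tier = none: silver == none is false
  NOT contains a gift card: no → true
  NOT email verified: yes → false
  item count < 7: 33 < 7 is false
  primary category ∈ {apparel, home}: books is not in the set → false
  placed via mobile app: yes → true
  ship-to country = DE: US == DE is false
  item count > 17: 33 > 17 is true
Combine:
[1] false OR true OR false = true
[2.1] NOT false = true
[2] true OR false = true
[3] true OR false = true
[4] true OR false = true
[5.2] NOT false = true
[5.3] NOT true = false
[5] false OR true OR false = true
[6] false OR true OR true = true
[root] true AND true AND true AND true AND true AND true = true
Overall: true → applied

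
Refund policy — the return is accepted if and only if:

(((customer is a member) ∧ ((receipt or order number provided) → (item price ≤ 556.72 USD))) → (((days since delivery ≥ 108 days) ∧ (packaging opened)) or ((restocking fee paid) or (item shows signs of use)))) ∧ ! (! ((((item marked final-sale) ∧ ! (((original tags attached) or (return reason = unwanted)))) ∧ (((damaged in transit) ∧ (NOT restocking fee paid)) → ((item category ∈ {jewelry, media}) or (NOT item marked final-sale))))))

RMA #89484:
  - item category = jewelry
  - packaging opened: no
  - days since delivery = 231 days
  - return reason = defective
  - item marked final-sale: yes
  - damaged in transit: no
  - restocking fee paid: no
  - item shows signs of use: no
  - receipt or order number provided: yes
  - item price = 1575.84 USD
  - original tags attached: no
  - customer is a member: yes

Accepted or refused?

Accepted

Atomic conditions:
  customer is a member: yes → true
  receipt or order number provided: yes → true
  item price ≤ 556.72 USD: 1575.84 ≤ 556.72 is false
  days since delivery ≥ 108 days: 231 ≥ 108 is true
  packaging opened: no → false
  restocking fee paid: no → false
  item shows signs of use: no → false
  item marked final-sale: yes → true
  original tags attached: no → false
  return reason = unwanted: defective == unwanted is false
  damaged in transit: no → false
  NOT restocking fee paid: no → true
  item category ∈ {jewelry, media}: jewelry is in the set → true
  NOT item marked final-sale: yes → false
Combine:
[1.1.2] true → false = false
[1.1] true AND false = false
[1.2.1] true AND false = false
[1.2.2] false OR false = false
[1.2] false OR false = false
[1] false → false (antecedent false ⇒ implication holds) = true
[2.1.1.1.2.1] false OR false = false
[2.1.1.1.2] NOT false = true
[2.1.1.1] true AND true = true
[2.1.1.2.1] false AND true = false
[2.1.1.2.2] true OR false = true
[2.1.1.2] false → true (antecedent false ⇒ implication holds) = true
[2.1.1] true AND true = true
[2.1] NOT true = false
[2] NOT false = true
[root] true AND true = true
Overall: true → accepted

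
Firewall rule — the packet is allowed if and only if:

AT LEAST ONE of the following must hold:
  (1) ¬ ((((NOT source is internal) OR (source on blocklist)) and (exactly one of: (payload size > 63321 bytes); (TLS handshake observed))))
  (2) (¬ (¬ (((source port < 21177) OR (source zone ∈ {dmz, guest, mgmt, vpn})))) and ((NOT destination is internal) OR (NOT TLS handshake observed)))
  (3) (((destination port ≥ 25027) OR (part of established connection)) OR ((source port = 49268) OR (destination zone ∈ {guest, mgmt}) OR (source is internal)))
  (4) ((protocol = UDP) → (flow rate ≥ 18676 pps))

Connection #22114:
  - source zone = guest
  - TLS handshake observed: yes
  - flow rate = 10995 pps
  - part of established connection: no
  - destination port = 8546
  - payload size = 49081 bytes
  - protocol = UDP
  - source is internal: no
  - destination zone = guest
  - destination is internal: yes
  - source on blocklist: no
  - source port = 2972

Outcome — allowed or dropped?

Atomic conditions:
  NOT source is internal: no → true
  source on blocklist: no → false
  payload size > 63321 bytes: 49081 > 63321 is false
  TLS handshake observed: yes → true
  source port < 21177: 2972 < 21177 is true
  source zone ∈ {dmz, guest, mgmt, vpn}: guest is in the set → true
  NOT destination is internal: yes → false
  NOT TLS handshake observed: yes → false
  destination port ≥ 25027: 8546 ≥ 25027 is false
  part of established connection: no → false
  source port = 49268: 2972 == 49268 is false
  destination zone ∈ {guest, mgmt}: guest is in the set → true
  source is internal: no → false
  protocol = UDP: UDP == UDP is true
  flow rate ≥ 18676 pps: 10995 ≥ 18676 is false
Combine:
[1.1.1] true OR false = true
[1.1.2] exactly-one(false, true) = true
[1.1] true AND true = true
[1] NOT true = false
[2.1.1.1] true OR true = true
[2.1.1] NOT true = false
[2.1] NOT false = true
[2.2] false OR false = false
[2] true AND false = false
[3.1] false OR false = false
[3.2] false OR true OR false = true
[3] false OR true = true
[4] true → false = false
[root] false OR false OR true OR false = true
Overall: true → allowed

Allowed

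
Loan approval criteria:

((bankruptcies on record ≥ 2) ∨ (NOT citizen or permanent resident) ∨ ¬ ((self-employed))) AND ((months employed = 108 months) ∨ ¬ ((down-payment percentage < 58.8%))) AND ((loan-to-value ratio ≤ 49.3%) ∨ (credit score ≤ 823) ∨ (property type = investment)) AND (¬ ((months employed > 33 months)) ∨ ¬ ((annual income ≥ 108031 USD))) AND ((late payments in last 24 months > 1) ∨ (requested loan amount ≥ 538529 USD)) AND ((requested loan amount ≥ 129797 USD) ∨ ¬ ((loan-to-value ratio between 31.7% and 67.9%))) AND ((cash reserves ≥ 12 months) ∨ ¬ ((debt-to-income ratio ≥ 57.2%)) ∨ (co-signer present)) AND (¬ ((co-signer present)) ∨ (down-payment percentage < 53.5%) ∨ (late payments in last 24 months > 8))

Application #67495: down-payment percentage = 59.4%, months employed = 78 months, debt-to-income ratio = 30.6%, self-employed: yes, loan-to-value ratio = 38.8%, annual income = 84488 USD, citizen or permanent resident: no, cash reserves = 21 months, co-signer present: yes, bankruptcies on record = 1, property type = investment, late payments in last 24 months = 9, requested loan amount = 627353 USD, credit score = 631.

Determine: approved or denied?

Approved

Atomic conditions:
  bankruptcies on record ≥ 2: 1 ≥ 2 is false
  NOT citizen or permanent resident: no → true
  self-employed: yes → true
  months employed = 108 months: 78 == 108 is false
  down-payment percentage < 58.8%: 59.4 < 58.8 is false
  loan-to-value ratio ≤ 49.3%: 38.8 ≤ 49.3 is true
  credit score ≤ 823: 631 ≤ 823 is true
  property type = investment: investment == investment is true
  months employed > 33 months: 78 > 33 is true
  annual income ≥ 108031 USD: 84488 ≥ 108031 is false
  late payments in last 24 months > 1: 9 > 1 is true
  requested loan amount ≥ 538529 USD: 627353 ≥ 538529 is true
  requested loan amount ≥ 129797 USD: 627353 ≥ 129797 is true
  loan-to-value ratio between 31.7% and 67.9%: 38.8 in [31.7, 67.9] is true
  cash reserves ≥ 12 months: 21 ≥ 12 is true
  debt-to-income ratio ≥ 57.2%: 30.6 ≥ 57.2 is false
  co-signer present: yes → true
  down-payment percentage < 53.5%: 59.4 < 53.5 is false
  late payments in last 24 months > 8: 9 > 8 is true
Combine:
[1.3] NOT true = false
[1] false OR true OR false = true
[2.2] NOT false = true
[2] false OR true = true
[3] true OR true OR true = true
[4.1] NOT true = false
[4.2] NOT false = true
[4] false OR true = true
[5] true OR true = true
[6.2] NOT true = false
[6] true OR false = true
[7.2] NOT false = true
[7] true OR true OR true = true
[8.1] NOT true = false
[8] false OR false OR true = true
[root] true AND true AND true AND true AND true AND true AND true AND true = true
Overall: true → approved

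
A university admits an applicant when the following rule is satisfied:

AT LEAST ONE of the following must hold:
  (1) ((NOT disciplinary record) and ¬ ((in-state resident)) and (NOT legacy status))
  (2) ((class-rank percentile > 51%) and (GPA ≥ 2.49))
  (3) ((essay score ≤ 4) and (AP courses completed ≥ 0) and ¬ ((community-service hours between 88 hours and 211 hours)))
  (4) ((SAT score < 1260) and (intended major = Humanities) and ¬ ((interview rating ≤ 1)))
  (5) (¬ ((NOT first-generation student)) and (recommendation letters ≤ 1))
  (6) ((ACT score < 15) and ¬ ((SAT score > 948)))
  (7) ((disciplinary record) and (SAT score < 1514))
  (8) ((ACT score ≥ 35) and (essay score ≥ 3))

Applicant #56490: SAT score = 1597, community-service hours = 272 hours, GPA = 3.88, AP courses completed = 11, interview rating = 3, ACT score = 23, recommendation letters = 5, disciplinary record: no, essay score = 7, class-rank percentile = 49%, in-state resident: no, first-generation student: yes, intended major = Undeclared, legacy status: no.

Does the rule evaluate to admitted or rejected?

Admitted

Atomic conditions:
  NOT disciplinary record: no → true
  in-state resident: no → false
  NOT legacy status: no → true
  class-rank percentile > 51%: 49 > 51 is false
  GPA ≥ 2.49: 3.88 ≥ 2.49 is true
  essay score ≤ 4: 7 ≤ 4 is false
  AP courses completed ≥ 0: 11 ≥ 0 is true
  community-service hours between 88 hours and 211 hours: 272 in [88, 211] is false
  SAT score < 1260: 1597 < 1260 is false
  intended major = Humanities: Undeclared == Humanities is false
  interview rating ≤ 1: 3 ≤ 1 is false
  NOT first-generation student: yes → false
  recommendation letters ≤ 1: 5 ≤ 1 is false
  ACT score < 15: 23 < 15 is false
  SAT score > 948: 1597 > 948 is true
  disciplinary record: no → false
  SAT score < 1514: 1597 < 1514 is false
  ACT score ≥ 35: 23 ≥ 35 is false
  essay score ≥ 3: 7 ≥ 3 is true
Combine:
[1.2] NOT false = true
[1] true AND true AND true = true
[2] false AND true = false
[3.3] NOT false = true
[3] false AND true AND true = false
[4.3] NOT false = true
[4] false AND false AND true = false
[5.1] NOT false = true
[5] true AND false = false
[6.2] NOT true = false
[6] false AND false = false
[7] false AND false = false
[8] false AND true = false
[root] true OR false OR false OR false OR false OR false OR false OR false = true
Overall: true → admitted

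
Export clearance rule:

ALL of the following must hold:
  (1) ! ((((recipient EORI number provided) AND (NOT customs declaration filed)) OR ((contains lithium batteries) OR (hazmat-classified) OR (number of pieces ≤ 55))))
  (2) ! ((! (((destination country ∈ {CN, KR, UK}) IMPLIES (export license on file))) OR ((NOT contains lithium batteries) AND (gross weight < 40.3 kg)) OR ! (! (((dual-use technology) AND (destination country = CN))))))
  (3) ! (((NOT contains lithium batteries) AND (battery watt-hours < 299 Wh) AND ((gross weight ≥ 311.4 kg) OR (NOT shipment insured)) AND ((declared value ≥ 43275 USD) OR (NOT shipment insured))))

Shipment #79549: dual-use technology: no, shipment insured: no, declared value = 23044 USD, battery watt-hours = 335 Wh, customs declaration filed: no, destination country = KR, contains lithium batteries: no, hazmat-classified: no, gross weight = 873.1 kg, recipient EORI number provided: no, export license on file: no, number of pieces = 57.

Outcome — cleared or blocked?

Atomic conditions:
  recipient EORI number provided: no → false
  NOT customs declaration filed: no → true
  contains lithium batteries: no → false
  hazmat-classified: no → false
  number of pieces ≤ 55: 57 ≤ 55 is false
  destination country ∈ {CN, KR, UK}: KR is in the set → true
  export license on file: no → false
  NOT contains lithium batteries: no → true
  gross weight < 40.3 kg: 873.1 < 40.3 is false
  dual-use technology: no → false
  destination country = CN: KR == CN is false
  battery watt-hours < 299 Wh: 335 < 299 is false
  gross weight ≥ 311.4 kg: 873.1 ≥ 311.4 is true
  NOT shipment insured: no → true
  declared value ≥ 43275 USD: 23044 ≥ 43275 is false
Combine:
[1.1.1] false AND true = false
[1.1.2] false OR false OR false = false
[1.1] false OR false = false
[1] NOT false = true
[2.1.1.1] true → false = false
[2.1.1] NOT false = true
[2.1.2] true AND false = false
[2.1.3.1.1] false AND false = false
[2.1.3.1] NOT false = true
[2.1.3] NOT true = false
[2.1] true OR false OR false = true
[2] NOT true = false
[3.1.3] true OR true = true
[3.1.4] false OR true = true
[3.1] true AND false AND true AND true = false
[3] NOT false = true
[root] true AND false AND true = false
Overall: false → blocked

Blocked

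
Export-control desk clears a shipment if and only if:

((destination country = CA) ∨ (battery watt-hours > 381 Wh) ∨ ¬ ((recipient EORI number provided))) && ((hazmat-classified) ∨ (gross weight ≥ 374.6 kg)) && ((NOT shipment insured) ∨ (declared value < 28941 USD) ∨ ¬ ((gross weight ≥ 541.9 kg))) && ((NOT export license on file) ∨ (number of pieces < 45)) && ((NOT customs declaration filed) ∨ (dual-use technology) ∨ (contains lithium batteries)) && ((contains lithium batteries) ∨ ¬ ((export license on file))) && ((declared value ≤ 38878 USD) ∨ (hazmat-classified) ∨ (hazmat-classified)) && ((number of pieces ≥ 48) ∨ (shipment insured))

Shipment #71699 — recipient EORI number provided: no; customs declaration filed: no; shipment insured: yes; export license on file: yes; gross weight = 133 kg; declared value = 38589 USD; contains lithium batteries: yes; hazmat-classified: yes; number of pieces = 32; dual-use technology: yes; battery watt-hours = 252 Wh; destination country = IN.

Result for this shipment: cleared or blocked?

Cleared

Atomic conditions:
  destination country = CA: IN == CA is false
  battery watt-hours > 381 Wh: 252 > 381 is false
  recipient EORI number provided: no → false
  hazmat-classified: yes → true
  gross weight ≥ 374.6 kg: 133 ≥ 374.6 is false
  NOT shipment insured: yes → false
  declared value < 28941 USD: 38589 < 28941 is false
  gross weight ≥ 541.9 kg: 133 ≥ 541.9 is false
  NOT export license on file: yes → false
  number of pieces < 45: 32 < 45 is true
  NOT customs declaration filed: no → true
  dual-use technology: yes → true
  contains lithium batteries: yes → true
  export license on file: yes → true
  declared value ≤ 38878 USD: 38589 ≤ 38878 is true
  number of pieces ≥ 48: 32 ≥ 48 is false
  shipment insured: yes → true
Combine:
[1.3] NOT false = true
[1] false OR false OR true = true
[2] true OR false = true
[3.3] NOT false = true
[3] false OR false OR true = true
[4] false OR true = true
[5] true OR true OR true = true
[6.2] NOT true = false
[6] true OR false = true
[7] true OR true OR true = true
[8] false OR true = true
[root] true AND true AND true AND true AND true AND true AND true AND true = true
Overall: true → cleared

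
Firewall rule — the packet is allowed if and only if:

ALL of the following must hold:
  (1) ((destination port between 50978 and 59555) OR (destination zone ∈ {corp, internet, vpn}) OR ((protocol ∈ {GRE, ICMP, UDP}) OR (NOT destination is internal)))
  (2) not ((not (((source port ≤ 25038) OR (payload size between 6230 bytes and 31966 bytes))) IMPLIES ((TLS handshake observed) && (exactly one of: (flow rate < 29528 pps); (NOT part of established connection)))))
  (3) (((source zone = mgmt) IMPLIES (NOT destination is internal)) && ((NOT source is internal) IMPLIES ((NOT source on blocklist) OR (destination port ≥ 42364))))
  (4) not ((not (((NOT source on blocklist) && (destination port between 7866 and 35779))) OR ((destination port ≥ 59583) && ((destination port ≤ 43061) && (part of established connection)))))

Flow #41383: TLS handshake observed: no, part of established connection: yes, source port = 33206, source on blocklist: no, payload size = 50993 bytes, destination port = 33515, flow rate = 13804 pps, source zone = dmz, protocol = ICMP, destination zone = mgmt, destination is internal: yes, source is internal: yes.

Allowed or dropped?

Atomic conditions:
  destination port between 50978 and 59555: 33515 in [50978, 59555] is false
  destination zone ∈ {corp, internet, vpn}: mgmt is not in the set → false
  protocol ∈ {GRE, ICMP, UDP}: ICMP is in the set → true
  NOT destination is internal: yes → false
  source port ≤ 25038: 33206 ≤ 25038 is false
  payload size between 6230 bytes and 31966 bytes: 50993 in [6230, 31966] is false
  TLS handshake observed: no → false
  flow rate < 29528 pps: 13804 < 29528 is true
  NOT part of established connection: yes → false
  source zone = mgmt: dmz == mgmt is false
  NOT source is internal: yes → false
  NOT source on blocklist: no → true
  destination port ≥ 42364: 33515 ≥ 42364 is false
  destination port between 7866 and 35779: 33515 in [7866, 35779] is true
  destination port ≥ 59583: 33515 ≥ 59583 is false
  destination port ≤ 43061: 33515 ≤ 43061 is true
  part of established connection: yes → true
Combine:
[1.3] true OR false = true
[1] false OR false OR true = true
[2.1.1.1] false OR false = false
[2.1.1] NOT false = true
[2.1.2.2] exactly-one(true, false) = true
[2.1.2] false AND true = false
[2.1] true → false = false
[2] NOT false = true
[3.1] false → false (antecedent false ⇒ implication holds) = true
[3.2.2] true OR false = true
[3.2] false → true (antecedent false ⇒ implication holds) = true
[3] true AND true = true
[4.1.1.1] true AND true = true
[4.1.1] NOT true = false
[4.1.2.2] true AND true = true
[4.1.2] false AND true = false
[4.1] false OR false = false
[4] NOT false = true
[root] true AND true AND true AND true = true
Overall: true → allowed

Allowed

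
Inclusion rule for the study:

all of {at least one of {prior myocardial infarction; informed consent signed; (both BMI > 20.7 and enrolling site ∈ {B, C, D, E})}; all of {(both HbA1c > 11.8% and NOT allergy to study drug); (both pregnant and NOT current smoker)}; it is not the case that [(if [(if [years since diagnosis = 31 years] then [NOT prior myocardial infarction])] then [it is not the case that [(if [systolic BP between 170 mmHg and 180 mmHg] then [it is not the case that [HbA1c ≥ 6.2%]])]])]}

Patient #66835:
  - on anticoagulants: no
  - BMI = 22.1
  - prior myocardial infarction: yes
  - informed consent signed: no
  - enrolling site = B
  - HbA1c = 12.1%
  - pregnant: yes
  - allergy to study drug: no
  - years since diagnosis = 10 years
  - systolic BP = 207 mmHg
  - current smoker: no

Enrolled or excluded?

Enrolled

Atomic conditions:
  prior myocardial infarction: yes → true
  informed consent signed: no → false
  BMI > 20.7: 22.1 > 20.7 is true
  enrolling site ∈ {B, C, D, E}: B is in the set → true
  HbA1c > 11.8%: 12.1 > 11.8 is true
  NOT allergy to study drug: no → true
  pregnant: yes → true
  NOT current smoker: no → true
  years since diagnosis = 31 years: 10 == 31 is false
  NOT prior myocardial infarction: yes → false
  systolic BP between 170 mmHg and 180 mmHg: 207 in [170, 180] is false
  HbA1c ≥ 6.2%: 12.1 ≥ 6.2 is true
Combine:
[1.3] true AND true = true
[1] true OR false OR true = true
[2.1] true AND true = true
[2.2] true AND true = true
[2] true AND true = true
[3.1.1] false → false (antecedent false ⇒ implication holds) = true
[3.1.2.1.2] NOT true = false
[3.1.2.1] false → false (antecedent false ⇒ implication holds) = true
[3.1.2] NOT true = false
[3.1] true → false = false
[3] NOT false = true
[root] true AND true AND true = true
Overall: true → enrolled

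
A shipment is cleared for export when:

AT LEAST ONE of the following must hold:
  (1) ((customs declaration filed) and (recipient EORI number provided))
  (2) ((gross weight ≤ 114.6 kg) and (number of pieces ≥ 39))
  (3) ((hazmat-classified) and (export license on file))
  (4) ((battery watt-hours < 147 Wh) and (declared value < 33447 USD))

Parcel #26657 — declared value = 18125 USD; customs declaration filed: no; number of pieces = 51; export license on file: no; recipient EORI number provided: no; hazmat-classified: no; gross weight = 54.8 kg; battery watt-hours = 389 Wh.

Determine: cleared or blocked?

Cleared

Atomic conditions:
  customs declaration filed: no → false
  recipient EORI number provided: no → false
  gross weight ≤ 114.6 kg: 54.8 ≤ 114.6 is true
  number of pieces ≥ 39: 51 ≥ 39 is true
  hazmat-classified: no → false
  export license on file: no → false
  battery watt-hours < 147 Wh: 389 < 147 is false
  declared value < 33447 USD: 18125 < 33447 is true
Combine:
[1] false AND false = false
[2] true AND true = true
[3] false AND false = false
[4] false AND true = false
[root] false OR true OR false OR false = true
Overall: true → cleared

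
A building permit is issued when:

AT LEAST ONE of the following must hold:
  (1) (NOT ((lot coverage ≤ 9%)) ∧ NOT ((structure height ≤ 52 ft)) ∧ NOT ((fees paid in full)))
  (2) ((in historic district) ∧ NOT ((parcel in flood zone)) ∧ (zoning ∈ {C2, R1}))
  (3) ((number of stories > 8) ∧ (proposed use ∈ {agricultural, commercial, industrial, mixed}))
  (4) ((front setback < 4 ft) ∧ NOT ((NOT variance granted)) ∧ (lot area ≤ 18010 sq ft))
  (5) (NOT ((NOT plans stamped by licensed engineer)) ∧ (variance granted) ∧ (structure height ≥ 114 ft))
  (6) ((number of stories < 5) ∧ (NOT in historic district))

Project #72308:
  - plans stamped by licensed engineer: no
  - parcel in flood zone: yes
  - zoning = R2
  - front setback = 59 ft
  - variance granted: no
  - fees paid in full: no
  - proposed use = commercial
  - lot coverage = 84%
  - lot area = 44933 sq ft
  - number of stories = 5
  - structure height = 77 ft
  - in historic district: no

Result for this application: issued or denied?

Atomic conditions:
  lot coverage ≤ 9%: 84 ≤ 9 is false
  structure height ≤ 52 ft: 77 ≤ 52 is false
  fees paid in full: no → false
  in historic district: no → false
  parcel in flood zone: yes → true
  zoning ∈ {C2, R1}: R2 is not in the set → false
  number of stories > 8: 5 > 8 is false
  proposed use ∈ {agricultural, commercial, industrial, mixed}: commercial is in the set → true
  front setback < 4 ft: 59 < 4 is false
  NOT variance granted: no → true
  lot area ≤ 18010 sq ft: 44933 ≤ 18010 is false
  NOT plans stamped by licensed engineer: no → true
  variance granted: no → false
  structure height ≥ 114 ft: 77 ≥ 114 is false
  number of stories < 5: 5 < 5 is false
  NOT in historic district: no → true
Combine:
[1.1] NOT false = true
[1.2] NOT false = true
[1.3] NOT false = true
[1] true AND true AND true = true
[2.2] NOT true = false
[2] false AND false AND false = false
[3] false AND true = false
[4.2] NOT true = false
[4] false AND false AND false = false
[5.1] NOT true = false
[5] false AND false AND false = false
[6] false AND true = false
[root] true OR false OR false OR false OR false OR false = true
Overall: true → issued

Issued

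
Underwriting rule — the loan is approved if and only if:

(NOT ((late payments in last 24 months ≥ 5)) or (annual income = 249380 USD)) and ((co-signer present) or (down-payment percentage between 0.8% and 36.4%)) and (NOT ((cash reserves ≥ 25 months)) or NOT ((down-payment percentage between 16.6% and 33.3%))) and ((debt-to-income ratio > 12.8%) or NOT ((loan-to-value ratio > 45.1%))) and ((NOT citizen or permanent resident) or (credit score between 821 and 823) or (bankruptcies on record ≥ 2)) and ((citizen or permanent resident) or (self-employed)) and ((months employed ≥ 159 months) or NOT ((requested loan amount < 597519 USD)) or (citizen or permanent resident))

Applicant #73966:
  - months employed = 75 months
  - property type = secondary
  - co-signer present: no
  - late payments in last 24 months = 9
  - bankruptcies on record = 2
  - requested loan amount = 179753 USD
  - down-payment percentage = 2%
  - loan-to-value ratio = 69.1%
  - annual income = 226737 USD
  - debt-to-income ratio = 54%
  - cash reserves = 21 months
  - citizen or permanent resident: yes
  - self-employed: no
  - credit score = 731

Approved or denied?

Denied

Atomic conditions:
  late payments in last 24 months ≥ 5: 9 ≥ 5 is true
  annual income = 249380 USD: 226737 == 249380 is false
  co-signer present: no → false
  down-payment percentage between 0.8% and 36.4%: 2 in [0.8, 36.4] is true
  cash reserves ≥ 25 months: 21 ≥ 25 is false
  down-payment percentage between 16.6% and 33.3%: 2 in [16.6, 33.3] is false
  debt-to-income ratio > 12.8%: 54 > 12.8 is true
  loan-to-value ratio > 45.1%: 69.1 > 45.1 is true
  NOT citizen or permanent resident: yes → false
  credit score between 821 and 823: 731 in [821, 823] is false
  bankruptcies on record ≥ 2: 2 ≥ 2 is true
  citizen or permanent resident: yes → true
  self-employed: no → false
  months employed ≥ 159 months: 75 ≥ 159 is false
  requested loan amount < 597519 USD: 179753 < 597519 is true
Combine:
[1.1] NOT true = false
[1] false OR false = false
[2] false OR true = true
[3.1] NOT false = true
[3.2] NOT false = true
[3] true OR true = true
[4.2] NOT true = false
[4] true OR false = true
[5] false OR false OR true = true
[6] true OR false = true
[7.2] NOT true = false
[7] false OR false OR true = true
[root] false AND true AND true AND true AND true AND true AND true = false
Overall: false → denied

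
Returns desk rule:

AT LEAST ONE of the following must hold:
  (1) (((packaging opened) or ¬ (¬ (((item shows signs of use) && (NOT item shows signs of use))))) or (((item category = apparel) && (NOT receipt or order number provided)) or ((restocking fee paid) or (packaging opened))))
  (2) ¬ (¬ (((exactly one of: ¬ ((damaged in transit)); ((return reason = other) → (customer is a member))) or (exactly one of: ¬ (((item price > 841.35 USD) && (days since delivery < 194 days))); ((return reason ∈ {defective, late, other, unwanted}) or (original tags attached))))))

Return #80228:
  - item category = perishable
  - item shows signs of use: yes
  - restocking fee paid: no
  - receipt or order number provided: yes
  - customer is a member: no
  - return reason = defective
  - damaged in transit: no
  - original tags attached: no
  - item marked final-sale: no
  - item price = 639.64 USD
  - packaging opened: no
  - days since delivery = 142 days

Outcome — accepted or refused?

Atomic conditions:
  packaging opened: no → false
  item shows signs of use: yes → true
  NOT item shows signs of use: yes → false
  item category = apparel: perishable == apparel is false
  NOT receipt or order number provided: yes → false
  restocking fee paid: no → false
  damaged in transit: no → false
  return reason = other: defective == other is false
  customer is a member: no → false
  item price > 841.35 USD: 639.64 > 841.35 is false
  days since delivery < 194 days: 142 < 194 is true
  return reason ∈ {defective, late, other, unwanted}: defective is in the set → true
  original tags attached: no → false
Combine:
[1.1.2.1.1] true AND false = false
[1.1.2.1] NOT false = true
[1.1.2] NOT true = false
[1.1] false OR false = false
[1.2.1] false AND false = false
[1.2.2] false OR false = false
[1.2] false OR false = false
[1] false OR false = false
[2.1.1.1.1] NOT false = true
[2.1.1.1.2] false → false (antecedent false ⇒ implication holds) = true
[2.1.1.1] exactly-one(true, true) = false
[2.1.1.2.1.1] false AND true = false
[2.1.1.2.1] NOT false = true
[2.1.1.2.2] true OR false = true
[2.1.1.2] exactly-one(true, true) = false
[2.1.1] false OR false = false
[2.1] NOT false = true
[2] NOT true = false
[root] false OR false = false
Overall: false → refused

Refused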